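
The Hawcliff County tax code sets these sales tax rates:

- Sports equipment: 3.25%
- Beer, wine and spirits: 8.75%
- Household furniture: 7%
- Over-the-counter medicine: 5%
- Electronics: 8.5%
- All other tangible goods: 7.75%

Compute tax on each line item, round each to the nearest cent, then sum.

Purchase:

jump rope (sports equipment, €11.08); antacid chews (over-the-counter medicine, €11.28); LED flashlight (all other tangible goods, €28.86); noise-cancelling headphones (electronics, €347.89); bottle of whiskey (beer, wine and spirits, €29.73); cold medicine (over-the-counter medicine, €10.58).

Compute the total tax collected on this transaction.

Jump rope €11.08: sports equipment → 3.25% → €0.36
Antacid chews €11.28: over-the-counter medicine → 5% → €0.56
LED flashlight €28.86: all other tangible goods → 7.75% → €2.24
Noise-cancelling headphones €347.89: electronics → 8.5% → €29.57
Bottle of whiskey €29.73: beer, wine and spirits → 8.75% → €2.60
Cold medicine €10.58: over-the-counter medicine → 5% → €0.53
Total tax = €0.36 + €0.56 + €2.24 + €29.57 + €2.60 + €0.53 = €35.86

€35.86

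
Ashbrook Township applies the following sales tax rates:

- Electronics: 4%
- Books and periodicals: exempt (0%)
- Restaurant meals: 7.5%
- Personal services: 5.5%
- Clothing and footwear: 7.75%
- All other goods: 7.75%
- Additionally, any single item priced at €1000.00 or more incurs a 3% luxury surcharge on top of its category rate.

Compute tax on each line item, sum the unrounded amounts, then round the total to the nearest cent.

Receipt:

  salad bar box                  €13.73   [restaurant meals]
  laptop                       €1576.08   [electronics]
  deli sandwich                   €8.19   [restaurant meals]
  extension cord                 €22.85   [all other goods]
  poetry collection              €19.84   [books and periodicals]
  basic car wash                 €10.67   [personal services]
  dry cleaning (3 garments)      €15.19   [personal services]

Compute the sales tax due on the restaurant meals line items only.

Salad bar box €13.73: restaurant meals → 7.5% → €1.02975
Deli sandwich €8.19: restaurant meals → 7.5% → €0.61425
Tax on restaurant meals: unrounded sum = €1.644 → €1.64

€1.64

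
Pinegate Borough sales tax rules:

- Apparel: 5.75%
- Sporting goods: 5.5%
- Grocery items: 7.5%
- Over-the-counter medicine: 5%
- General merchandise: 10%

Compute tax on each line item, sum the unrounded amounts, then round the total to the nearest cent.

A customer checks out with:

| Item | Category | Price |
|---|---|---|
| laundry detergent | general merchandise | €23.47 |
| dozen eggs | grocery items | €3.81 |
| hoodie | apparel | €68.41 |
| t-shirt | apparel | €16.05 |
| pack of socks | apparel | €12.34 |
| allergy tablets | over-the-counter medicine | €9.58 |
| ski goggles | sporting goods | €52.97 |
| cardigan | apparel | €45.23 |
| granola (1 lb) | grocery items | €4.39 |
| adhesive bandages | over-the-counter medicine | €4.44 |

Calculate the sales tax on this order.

Laundry detergent €23.47: general merchandise → 10% → €2.347
Dozen eggs €3.81: grocery items → 7.5% → €0.28575
Hoodie €68.41: apparel → 5.75% → €3.933575
T-shirt €16.05: apparel → 5.75% → €0.922875
Pack of socks €12.34: apparel → 5.75% → €0.70955
Allergy tablets €9.58: over-the-counter medicine → 5% → €0.479
Ski goggles €52.97: sporting goods → 5.5% → €2.91335
Cardigan €45.23: apparel → 5.75% → €2.600725
Granola (1 lb) €4.39: grocery items → 7.5% → €0.32925
Adhesive bandages €4.44: over-the-counter medicine → 5% → €0.222
Unrounded tax sum = €14.743075 → €14.74

€14.74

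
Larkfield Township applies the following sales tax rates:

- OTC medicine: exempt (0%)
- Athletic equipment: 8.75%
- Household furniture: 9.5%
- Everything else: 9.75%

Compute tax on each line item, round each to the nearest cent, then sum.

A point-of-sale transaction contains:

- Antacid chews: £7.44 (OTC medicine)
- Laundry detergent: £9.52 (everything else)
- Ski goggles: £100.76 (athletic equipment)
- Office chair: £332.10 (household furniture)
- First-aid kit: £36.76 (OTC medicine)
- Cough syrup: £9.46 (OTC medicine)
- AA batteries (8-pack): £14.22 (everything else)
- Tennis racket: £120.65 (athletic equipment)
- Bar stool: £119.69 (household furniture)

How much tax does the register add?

Antacid chews £7.44: OTC medicine → 0% → £0.00
Laundry detergent £9.52: everything else → 9.75% → £0.93
Ski goggles £100.76: athletic equipment → 8.75% → £8.82
Office chair £332.10: household furniture → 9.5% → £31.55
First-aid kit £36.76: OTC medicine → 0% → £0.00
Cough syrup £9.46: OTC medicine → 0% → £0.00
AA batteries (8-pack) £14.22: everything else → 9.75% → £1.39
Tennis racket £120.65: athletic equipment → 8.75% → £10.56
Bar stool £119.69: household furniture → 9.5% → £11.37
Total tax = £0.93 + £8.82 + £31.55 + £1.39 + £10.56 + £11.37 = £64.62

£64.62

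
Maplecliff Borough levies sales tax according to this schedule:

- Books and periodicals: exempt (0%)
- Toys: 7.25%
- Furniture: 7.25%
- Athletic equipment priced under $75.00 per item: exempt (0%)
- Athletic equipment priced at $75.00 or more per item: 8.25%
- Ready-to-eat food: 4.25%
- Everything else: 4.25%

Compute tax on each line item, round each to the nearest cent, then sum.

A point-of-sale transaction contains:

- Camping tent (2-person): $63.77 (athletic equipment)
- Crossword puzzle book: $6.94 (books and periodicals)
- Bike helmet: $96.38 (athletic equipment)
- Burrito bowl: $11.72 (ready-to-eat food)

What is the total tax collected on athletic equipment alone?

$7.95

Camping tent (2-person) $63.77: athletic equipment, under $75.00 → 0% → $0.00
Bike helmet $96.38: athletic equipment, $75.00 or more → 8.25% → $7.95
Tax on athletic equipment = $0.00 + $7.95 = $7.95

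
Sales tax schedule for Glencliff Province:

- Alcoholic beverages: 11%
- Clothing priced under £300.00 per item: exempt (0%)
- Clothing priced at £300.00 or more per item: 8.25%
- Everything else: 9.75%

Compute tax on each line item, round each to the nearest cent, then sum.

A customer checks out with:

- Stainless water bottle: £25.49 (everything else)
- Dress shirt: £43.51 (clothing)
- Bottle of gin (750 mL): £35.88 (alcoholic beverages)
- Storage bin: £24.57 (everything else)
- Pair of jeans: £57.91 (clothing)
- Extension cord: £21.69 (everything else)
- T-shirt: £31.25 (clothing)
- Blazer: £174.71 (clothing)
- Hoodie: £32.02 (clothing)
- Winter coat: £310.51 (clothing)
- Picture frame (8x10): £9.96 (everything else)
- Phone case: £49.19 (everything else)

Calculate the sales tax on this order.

Stainless water bottle £25.49: everything else → 9.75% → £2.49
Dress shirt £43.51: clothing, under £300.00 → 0% → £0.00
Bottle of gin (750 mL) £35.88: alcoholic beverages → 11% → £3.95
Storage bin £24.57: everything else → 9.75% → £2.40
Pair of jeans £57.91: clothing, under £300.00 → 0% → £0.00
Extension cord £21.69: everything else → 9.75% → £2.11
T-shirt £31.25: clothing, under £300.00 → 0% → £0.00
Blazer £174.71: clothing, under £300.00 → 0% → £0.00
Hoodie £32.02: clothing, under £300.00 → 0% → £0.00
Winter coat £310.51: clothing, £300.00 or more → 8.25% → £25.62
Picture frame (8x10) £9.96: everything else → 9.75% → £0.97
Phone case £49.19: everything else → 9.75% → £4.80
Total tax = £2.49 + £3.95 + £2.40 + £2.11 + £25.62 + £0.97 + £4.80 = £42.34

£42.34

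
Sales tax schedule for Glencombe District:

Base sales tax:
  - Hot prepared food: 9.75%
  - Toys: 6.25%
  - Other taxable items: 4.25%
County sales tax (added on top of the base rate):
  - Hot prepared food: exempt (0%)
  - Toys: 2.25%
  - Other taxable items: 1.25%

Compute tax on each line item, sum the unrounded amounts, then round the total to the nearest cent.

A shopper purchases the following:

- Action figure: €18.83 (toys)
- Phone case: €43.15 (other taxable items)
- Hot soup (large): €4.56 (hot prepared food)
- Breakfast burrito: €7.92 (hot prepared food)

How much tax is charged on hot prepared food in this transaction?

Hot soup (large) €4.56: hot prepared food → 9.75% + 0% county = 9.75% → €0.4446
Breakfast burrito €7.92: hot prepared food → 9.75% + 0% county = 9.75% → €0.7722
Tax on hot prepared food: unrounded sum = €1.2168 → €1.22

€1.22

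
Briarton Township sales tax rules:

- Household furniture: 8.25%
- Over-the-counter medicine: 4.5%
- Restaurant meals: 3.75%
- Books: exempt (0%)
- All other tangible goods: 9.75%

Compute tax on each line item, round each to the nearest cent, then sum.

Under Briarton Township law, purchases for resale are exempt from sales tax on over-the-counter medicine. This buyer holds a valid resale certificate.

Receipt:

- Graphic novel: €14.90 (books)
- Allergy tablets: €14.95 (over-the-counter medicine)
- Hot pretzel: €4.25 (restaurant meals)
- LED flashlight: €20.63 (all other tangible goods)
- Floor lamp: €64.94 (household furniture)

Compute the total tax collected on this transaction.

€7.53

Graphic novel €14.90: books → 0% → €0.00
Allergy tablets €14.95: over-the-counter medicine, buyer-exempt → 0% → €0.00
Hot pretzel €4.25: restaurant meals → 3.75% → €0.16
LED flashlight €20.63: all other tangible goods → 9.75% → €2.01
Floor lamp €64.94: household furniture → 8.25% → €5.36
Total tax = €0.16 + €2.01 + €5.36 = €7.53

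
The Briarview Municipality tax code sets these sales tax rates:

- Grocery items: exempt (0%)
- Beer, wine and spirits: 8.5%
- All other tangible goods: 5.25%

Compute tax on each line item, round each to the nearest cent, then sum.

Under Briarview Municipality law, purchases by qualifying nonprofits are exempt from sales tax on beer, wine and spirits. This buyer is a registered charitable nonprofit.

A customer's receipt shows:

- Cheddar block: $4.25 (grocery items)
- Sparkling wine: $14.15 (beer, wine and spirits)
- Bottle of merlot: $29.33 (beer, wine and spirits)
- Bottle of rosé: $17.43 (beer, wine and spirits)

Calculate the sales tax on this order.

$0.00

Cheddar block $4.25: grocery items → 0% → $0.00
Sparkling wine $14.15: beer, wine and spirits, buyer-exempt → 0% → $0.00
Bottle of merlot $29.33: beer, wine and spirits, buyer-exempt → 0% → $0.00
Bottle of rosé $17.43: beer, wine and spirits, buyer-exempt → 0% → $0.00
Total tax = $0.00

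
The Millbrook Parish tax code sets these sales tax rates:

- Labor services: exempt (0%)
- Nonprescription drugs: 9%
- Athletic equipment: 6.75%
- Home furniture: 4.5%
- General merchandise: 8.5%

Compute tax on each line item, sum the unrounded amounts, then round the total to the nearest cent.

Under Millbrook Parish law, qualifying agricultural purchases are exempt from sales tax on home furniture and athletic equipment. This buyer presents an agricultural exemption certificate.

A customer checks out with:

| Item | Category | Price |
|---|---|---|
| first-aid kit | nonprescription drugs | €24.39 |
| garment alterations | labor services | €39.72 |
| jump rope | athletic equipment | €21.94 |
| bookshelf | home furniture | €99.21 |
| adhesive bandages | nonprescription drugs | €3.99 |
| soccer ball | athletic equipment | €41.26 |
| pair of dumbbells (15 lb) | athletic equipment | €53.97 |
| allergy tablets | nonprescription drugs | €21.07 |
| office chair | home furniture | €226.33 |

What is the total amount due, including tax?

First-aid kit €24.39: nonprescription drugs → 9% → €2.1951
Garment alterations €39.72: labor services → 0% → €0.00
Jump rope €21.94: athletic equipment, buyer-exempt → 0% → €0.00
Bookshelf €99.21: home furniture, buyer-exempt → 0% → €0.00
Adhesive bandages €3.99: nonprescription drugs → 9% → €0.3591
Soccer ball €41.26: athletic equipment, buyer-exempt → 0% → €0.00
Pair of dumbbells (15 lb) €53.97: athletic equipment, buyer-exempt → 0% → €0.00
Allergy tablets €21.07: nonprescription drugs → 9% → €1.8963
Office chair €226.33: home furniture, buyer-exempt → 0% → €0.00
Subtotal = €531.88; unrounded tax = €4.4505 → €4.45; total due = €536.33

€536.33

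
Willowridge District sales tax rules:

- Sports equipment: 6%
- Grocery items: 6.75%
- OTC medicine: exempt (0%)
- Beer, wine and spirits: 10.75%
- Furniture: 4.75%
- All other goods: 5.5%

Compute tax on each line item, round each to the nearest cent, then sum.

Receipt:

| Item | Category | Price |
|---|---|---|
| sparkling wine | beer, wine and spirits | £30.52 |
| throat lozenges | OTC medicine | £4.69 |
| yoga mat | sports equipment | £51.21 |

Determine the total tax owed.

Sparkling wine £30.52: beer, wine and spirits → 10.75% → £3.28
Throat lozenges £4.69: OTC medicine → 0% → £0.00
Yoga mat £51.21: sports equipment → 6% → £3.07
Total tax = £3.28 + £3.07 = £6.35

£6.35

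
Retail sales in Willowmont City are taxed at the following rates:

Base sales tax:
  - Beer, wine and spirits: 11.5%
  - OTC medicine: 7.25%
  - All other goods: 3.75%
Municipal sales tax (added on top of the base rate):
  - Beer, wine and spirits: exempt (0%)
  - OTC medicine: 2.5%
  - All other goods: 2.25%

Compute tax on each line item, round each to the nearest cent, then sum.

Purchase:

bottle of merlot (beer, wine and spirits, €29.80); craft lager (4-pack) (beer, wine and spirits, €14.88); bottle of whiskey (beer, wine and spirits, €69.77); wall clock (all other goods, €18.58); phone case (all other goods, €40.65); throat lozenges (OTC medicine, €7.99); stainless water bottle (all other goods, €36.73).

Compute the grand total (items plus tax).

Bottle of merlot €29.80: beer, wine and spirits → 11.5% + 0% municipal = 11.5% → €3.43
Craft lager (4-pack) €14.88: beer, wine and spirits → 11.5% + 0% municipal = 11.5% → €1.71
Bottle of whiskey €69.77: beer, wine and spirits → 11.5% + 0% municipal = 11.5% → €8.02
Wall clock €18.58: all other goods → 3.75% + 2.25% municipal = 6% → €1.11
Phone case €40.65: all other goods → 3.75% + 2.25% municipal = 6% → €2.44
Throat lozenges €7.99: OTC medicine → 7.25% + 2.5% municipal = 9.75% → €0.78
Stainless water bottle €36.73: all other goods → 3.75% + 2.25% municipal = 6% → €2.20
Subtotal = €218.40; tax = €19.69; total due = €238.09

€238.09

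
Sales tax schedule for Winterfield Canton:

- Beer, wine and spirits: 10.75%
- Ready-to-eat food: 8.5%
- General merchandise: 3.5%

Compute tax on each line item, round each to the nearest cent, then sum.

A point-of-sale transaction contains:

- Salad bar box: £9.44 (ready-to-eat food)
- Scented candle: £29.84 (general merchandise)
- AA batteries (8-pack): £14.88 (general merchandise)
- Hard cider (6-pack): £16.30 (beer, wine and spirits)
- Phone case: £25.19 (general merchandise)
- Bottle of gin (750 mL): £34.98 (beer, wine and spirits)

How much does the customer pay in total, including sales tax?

Salad bar box £9.44: ready-to-eat food → 8.5% → £0.80
Scented candle £29.84: general merchandise → 3.5% → £1.04
AA batteries (8-pack) £14.88: general merchandise → 3.5% → £0.52
Hard cider (6-pack) £16.30: beer, wine and spirits → 10.75% → £1.75
Phone case £25.19: general merchandise → 3.5% → £0.88
Bottle of gin (750 mL) £34.98: beer, wine and spirits → 10.75% → £3.76
Subtotal = £130.63; tax = £8.75; total due = £139.38

£139.38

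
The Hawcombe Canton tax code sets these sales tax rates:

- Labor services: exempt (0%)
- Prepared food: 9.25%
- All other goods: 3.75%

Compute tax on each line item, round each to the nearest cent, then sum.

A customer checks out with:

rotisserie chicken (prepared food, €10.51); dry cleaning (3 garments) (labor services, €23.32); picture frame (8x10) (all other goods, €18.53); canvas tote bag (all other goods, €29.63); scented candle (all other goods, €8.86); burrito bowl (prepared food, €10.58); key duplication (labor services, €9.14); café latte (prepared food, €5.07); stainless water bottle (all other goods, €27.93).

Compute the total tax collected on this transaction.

Rotisserie chicken €10.51: prepared food → 9.25% → €0.97
Dry cleaning (3 garments) €23.32: labor services → 0% → €0.00
Picture frame (8x10) €18.53: all other goods → 3.75% → €0.69
Canvas tote bag €29.63: all other goods → 3.75% → €1.11
Scented candle €8.86: all other goods → 3.75% → €0.33
Burrito bowl €10.58: prepared food → 9.25% → €0.98
Key duplication €9.14: labor services → 0% → €0.00
Café latte €5.07: prepared food → 9.25% → €0.47
Stainless water bottle €27.93: all other goods → 3.75% → €1.05
Total tax = €0.97 + €0.69 + €1.11 + €0.33 + €0.98 + €0.47 + €1.05 = €5.60

€5.60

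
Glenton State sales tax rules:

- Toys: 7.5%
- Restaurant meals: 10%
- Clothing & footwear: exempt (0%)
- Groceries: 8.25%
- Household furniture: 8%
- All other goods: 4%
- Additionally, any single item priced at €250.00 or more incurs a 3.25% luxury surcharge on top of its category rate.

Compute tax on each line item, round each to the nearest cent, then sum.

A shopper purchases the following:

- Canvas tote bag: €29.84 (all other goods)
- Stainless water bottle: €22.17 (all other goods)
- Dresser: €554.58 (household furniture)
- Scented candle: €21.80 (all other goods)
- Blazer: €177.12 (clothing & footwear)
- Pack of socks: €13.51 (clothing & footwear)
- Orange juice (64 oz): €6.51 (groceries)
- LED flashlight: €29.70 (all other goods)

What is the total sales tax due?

€67.07

Canvas tote bag €29.84: all other goods → 4% → €1.19
Stainless water bottle €22.17: all other goods → 4% → €0.89
Dresser €554.58: household furniture → 8% + 3.25% surcharge = 11.25% → €62.39
Scented candle €21.80: all other goods → 4% → €0.87
Blazer €177.12: clothing & footwear → 0% → €0.00
Pack of socks €13.51: clothing & footwear → 0% → €0.00
Orange juice (64 oz) €6.51: groceries → 8.25% → €0.54
LED flashlight €29.70: all other goods → 4% → €1.19
Total tax = €1.19 + €0.89 + €62.39 + €0.87 + €0.54 + €1.19 = €67.07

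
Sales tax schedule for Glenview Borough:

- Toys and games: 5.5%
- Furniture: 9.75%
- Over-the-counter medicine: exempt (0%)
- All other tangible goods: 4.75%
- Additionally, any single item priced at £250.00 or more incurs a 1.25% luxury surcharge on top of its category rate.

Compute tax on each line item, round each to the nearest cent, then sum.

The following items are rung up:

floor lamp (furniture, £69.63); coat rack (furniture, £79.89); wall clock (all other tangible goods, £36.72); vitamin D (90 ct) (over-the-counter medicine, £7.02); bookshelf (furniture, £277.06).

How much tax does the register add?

Floor lamp £69.63: furniture → 9.75% → £6.79
Coat rack £79.89: furniture → 9.75% → £7.79
Wall clock £36.72: all other tangible goods → 4.75% → £1.74
Vitamin D (90 ct) £7.02: over-the-counter medicine → 0% → £0.00
Bookshelf £277.06: furniture → 9.75% + 1.25% surcharge = 11% → £30.48
Total tax = £6.79 + £7.79 + £1.74 + £30.48 = £46.80

£46.80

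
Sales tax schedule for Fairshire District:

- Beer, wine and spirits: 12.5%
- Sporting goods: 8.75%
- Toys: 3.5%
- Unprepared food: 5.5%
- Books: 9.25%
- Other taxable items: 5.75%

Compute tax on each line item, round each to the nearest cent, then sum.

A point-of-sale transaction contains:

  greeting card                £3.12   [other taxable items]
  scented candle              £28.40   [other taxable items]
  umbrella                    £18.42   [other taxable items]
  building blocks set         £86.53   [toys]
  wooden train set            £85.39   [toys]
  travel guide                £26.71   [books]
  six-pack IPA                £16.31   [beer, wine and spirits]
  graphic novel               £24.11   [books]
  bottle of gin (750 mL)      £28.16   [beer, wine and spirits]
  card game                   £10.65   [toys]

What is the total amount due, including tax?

Greeting card £3.12: other taxable items → 5.75% → £0.18
Scented candle £28.40: other taxable items → 5.75% → £1.63
Umbrella £18.42: other taxable items → 5.75% → £1.06
Building blocks set £86.53: toys → 3.5% → £3.03
Wooden train set £85.39: toys → 3.5% → £2.99
Travel guide £26.71: books → 9.25% → £2.47
Six-pack IPA £16.31: beer, wine and spirits → 12.5% → £2.04
Graphic novel £24.11: books → 9.25% → £2.23
Bottle of gin (750 mL) £28.16: beer, wine and spirits → 12.5% → £3.52
Card game £10.65: toys → 3.5% → £0.37
Subtotal = £327.80; tax = £19.52; total due = £347.32

£347.32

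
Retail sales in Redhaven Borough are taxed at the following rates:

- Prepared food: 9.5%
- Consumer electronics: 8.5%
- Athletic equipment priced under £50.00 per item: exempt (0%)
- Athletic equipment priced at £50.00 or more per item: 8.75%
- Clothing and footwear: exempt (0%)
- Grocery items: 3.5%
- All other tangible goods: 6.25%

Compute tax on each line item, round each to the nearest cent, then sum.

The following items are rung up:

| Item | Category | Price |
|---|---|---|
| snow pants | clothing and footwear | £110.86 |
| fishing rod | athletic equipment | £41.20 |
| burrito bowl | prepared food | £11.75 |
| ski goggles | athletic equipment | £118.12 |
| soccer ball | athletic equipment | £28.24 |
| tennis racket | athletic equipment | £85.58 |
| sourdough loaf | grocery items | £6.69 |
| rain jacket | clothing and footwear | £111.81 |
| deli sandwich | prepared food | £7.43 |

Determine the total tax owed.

Snow pants £110.86: clothing and footwear → 0% → £0.00
Fishing rod £41.20: athletic equipment, under £50.00 → 0% → £0.00
Burrito bowl £11.75: prepared food → 9.5% → £1.12
Ski goggles £118.12: athletic equipment, £50.00 or more → 8.75% → £10.34
Soccer ball £28.24: athletic equipment, under £50.00 → 0% → £0.00
Tennis racket £85.58: athletic equipment, £50.00 or more → 8.75% → £7.49
Sourdough loaf £6.69: grocery items → 3.5% → £0.23
Rain jacket £111.81: clothing and footwear → 0% → £0.00
Deli sandwich £7.43: prepared food → 9.5% → £0.71
Total tax = £1.12 + £10.34 + £7.49 + £0.23 + £0.71 = £19.89

£19.89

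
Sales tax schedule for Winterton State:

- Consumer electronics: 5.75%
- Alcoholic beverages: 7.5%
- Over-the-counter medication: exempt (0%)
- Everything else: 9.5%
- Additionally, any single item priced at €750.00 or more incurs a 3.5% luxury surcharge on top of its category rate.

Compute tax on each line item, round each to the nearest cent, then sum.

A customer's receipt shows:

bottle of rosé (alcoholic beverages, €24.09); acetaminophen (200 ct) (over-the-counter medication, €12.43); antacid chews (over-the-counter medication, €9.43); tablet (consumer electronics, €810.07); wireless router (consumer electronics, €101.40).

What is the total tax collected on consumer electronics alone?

€80.76

Tablet €810.07: consumer electronics → 5.75% + 3.5% surcharge = 9.25% → €74.93
Wireless router €101.40: consumer electronics → 5.75% → €5.83
Tax on consumer electronics = €74.93 + €5.83 = €80.76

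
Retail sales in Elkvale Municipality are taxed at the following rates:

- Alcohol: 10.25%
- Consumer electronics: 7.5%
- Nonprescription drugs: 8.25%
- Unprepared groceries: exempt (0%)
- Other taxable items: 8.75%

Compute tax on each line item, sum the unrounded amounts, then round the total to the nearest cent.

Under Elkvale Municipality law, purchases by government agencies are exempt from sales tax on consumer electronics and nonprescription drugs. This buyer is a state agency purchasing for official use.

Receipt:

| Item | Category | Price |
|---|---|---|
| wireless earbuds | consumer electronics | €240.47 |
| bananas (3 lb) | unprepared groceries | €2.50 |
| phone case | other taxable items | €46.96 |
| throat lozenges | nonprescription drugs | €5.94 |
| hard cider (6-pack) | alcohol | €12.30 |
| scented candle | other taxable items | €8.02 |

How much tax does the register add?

Wireless earbuds €240.47: consumer electronics, buyer-exempt → 0% → €0.00
Bananas (3 lb) €2.50: unprepared groceries → 0% → €0.00
Phone case €46.96: other taxable items → 8.75% → €4.109
Throat lozenges €5.94: nonprescription drugs, buyer-exempt → 0% → €0.00
Hard cider (6-pack) €12.30: alcohol → 10.25% → €1.26075
Scented candle €8.02: other taxable items → 8.75% → €0.70175
Unrounded tax sum = €6.0715 → €6.07

€6.07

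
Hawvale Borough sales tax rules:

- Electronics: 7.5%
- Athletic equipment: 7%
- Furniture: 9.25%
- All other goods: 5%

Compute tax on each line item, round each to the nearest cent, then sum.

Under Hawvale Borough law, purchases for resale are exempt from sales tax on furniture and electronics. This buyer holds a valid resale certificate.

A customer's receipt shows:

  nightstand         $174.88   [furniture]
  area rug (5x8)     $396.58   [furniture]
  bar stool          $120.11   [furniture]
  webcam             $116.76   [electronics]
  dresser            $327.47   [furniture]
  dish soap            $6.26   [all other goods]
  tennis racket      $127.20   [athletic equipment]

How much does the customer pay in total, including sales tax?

Nightstand $174.88: furniture, buyer-exempt → 0% → $0.00
Area rug (5x8) $396.58: furniture, buyer-exempt → 0% → $0.00
Bar stool $120.11: furniture, buyer-exempt → 0% → $0.00
Webcam $116.76: electronics, buyer-exempt → 0% → $0.00
Dresser $327.47: furniture, buyer-exempt → 0% → $0.00
Dish soap $6.26: all other goods → 5% → $0.31
Tennis racket $127.20: athletic equipment → 7% → $8.90
Subtotal = $1269.26; tax = $9.21; total due = $1278.47

$1278.47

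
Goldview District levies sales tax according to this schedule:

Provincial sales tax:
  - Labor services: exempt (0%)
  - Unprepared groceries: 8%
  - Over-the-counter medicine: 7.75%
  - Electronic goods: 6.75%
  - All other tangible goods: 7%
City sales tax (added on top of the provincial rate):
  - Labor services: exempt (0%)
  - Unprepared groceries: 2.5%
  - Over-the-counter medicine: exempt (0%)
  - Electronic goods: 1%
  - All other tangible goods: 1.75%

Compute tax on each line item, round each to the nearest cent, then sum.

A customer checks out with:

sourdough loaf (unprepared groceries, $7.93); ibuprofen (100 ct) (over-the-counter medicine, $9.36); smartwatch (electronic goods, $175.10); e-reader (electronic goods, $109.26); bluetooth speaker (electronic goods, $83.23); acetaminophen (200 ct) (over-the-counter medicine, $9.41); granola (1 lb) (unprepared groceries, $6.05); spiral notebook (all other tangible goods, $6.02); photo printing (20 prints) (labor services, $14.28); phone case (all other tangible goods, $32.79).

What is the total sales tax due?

Sourdough loaf $7.93: unprepared groceries → 8% + 2.5% city = 10.5% → $0.83
Ibuprofen (100 ct) $9.36: over-the-counter medicine → 7.75% + 0% city = 7.75% → $0.73
Smartwatch $175.10: electronic goods → 6.75% + 1% city = 7.75% → $13.57
E-reader $109.26: electronic goods → 6.75% + 1% city = 7.75% → $8.47
Bluetooth speaker $83.23: electronic goods → 6.75% + 1% city = 7.75% → $6.45
Acetaminophen (200 ct) $9.41: over-the-counter medicine → 7.75% + 0% city = 7.75% → $0.73
Granola (1 lb) $6.05: unprepared groceries → 8% + 2.5% city = 10.5% → $0.64
Spiral notebook $6.02: all other tangible goods → 7% + 1.75% city = 8.75% → $0.53
Photo printing (20 prints) $14.28: labor services → 0% + 0% city = 0% → $0.00
Phone case $32.79: all other tangible goods → 7% + 1.75% city = 8.75% → $2.87
Total tax = $0.83 + $0.73 + $13.57 + $8.47 + $6.45 + $0.73 + $0.64 + $0.53 + $2.87 = $34.82

$34.82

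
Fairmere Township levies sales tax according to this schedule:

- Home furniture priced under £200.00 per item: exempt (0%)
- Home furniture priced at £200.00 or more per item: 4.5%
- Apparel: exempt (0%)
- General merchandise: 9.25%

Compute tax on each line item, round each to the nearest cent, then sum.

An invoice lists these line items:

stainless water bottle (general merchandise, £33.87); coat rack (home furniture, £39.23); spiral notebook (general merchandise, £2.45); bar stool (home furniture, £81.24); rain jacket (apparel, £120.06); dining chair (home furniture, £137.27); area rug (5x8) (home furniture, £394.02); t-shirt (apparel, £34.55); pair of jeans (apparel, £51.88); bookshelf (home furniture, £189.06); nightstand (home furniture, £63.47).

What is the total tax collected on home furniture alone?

Coat rack £39.23: home furniture, under £200.00 → 0% → £0.00
Bar stool £81.24: home furniture, under £200.00 → 0% → £0.00
Dining chair £137.27: home furniture, under £200.00 → 0% → £0.00
Area rug (5x8) £394.02: home furniture, £200.00 or more → 4.5% → £17.73
Bookshelf £189.06: home furniture, under £200.00 → 0% → £0.00
Nightstand £63.47: home furniture, under £200.00 → 0% → £0.00
Tax on home furniture = £0.00 + £0.00 + £0.00 + £17.73 + £0.00 + £0.00 = £17.73

£17.73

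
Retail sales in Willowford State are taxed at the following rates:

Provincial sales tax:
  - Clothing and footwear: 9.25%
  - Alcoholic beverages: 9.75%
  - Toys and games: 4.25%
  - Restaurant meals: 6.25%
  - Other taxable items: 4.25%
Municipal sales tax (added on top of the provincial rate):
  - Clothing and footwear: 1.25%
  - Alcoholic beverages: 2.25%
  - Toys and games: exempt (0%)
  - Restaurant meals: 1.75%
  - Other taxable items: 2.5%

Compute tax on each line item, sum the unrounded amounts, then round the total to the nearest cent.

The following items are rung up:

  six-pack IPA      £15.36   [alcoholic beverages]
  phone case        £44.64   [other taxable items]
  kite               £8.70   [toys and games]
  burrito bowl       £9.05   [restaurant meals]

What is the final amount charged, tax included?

£83.70

Six-pack IPA £15.36: alcoholic beverages → 9.75% + 2.25% municipal = 12% → £1.8432
Phone case £44.64: other taxable items → 4.25% + 2.5% municipal = 6.75% → £3.0132
Kite £8.70: toys and games → 4.25% + 0% municipal = 4.25% → £0.36975
Burrito bowl £9.05: restaurant meals → 6.25% + 1.75% municipal = 8% → £0.724
Subtotal = £77.75; unrounded tax = £5.95015 → £5.95; total due = £83.70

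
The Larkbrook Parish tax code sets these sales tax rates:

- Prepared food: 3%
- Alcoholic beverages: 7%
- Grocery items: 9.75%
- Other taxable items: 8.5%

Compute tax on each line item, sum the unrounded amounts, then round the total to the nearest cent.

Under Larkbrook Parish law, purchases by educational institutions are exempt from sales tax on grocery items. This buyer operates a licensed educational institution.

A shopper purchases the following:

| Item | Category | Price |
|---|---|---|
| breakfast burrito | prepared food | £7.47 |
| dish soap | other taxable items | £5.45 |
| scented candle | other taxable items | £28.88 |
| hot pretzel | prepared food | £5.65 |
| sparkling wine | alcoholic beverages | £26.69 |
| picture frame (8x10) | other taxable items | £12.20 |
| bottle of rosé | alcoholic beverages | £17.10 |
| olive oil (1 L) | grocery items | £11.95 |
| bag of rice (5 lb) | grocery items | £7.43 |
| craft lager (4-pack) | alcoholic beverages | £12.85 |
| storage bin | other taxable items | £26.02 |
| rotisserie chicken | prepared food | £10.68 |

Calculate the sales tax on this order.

Breakfast burrito £7.47: prepared food → 3% → £0.2241
Dish soap £5.45: other taxable items → 8.5% → £0.46325
Scented candle £28.88: other taxable items → 8.5% → £2.4548
Hot pretzel £5.65: prepared food → 3% → £0.1695
Sparkling wine £26.69: alcoholic beverages → 7% → £1.8683
Picture frame (8x10) £12.20: other taxable items → 8.5% → £1.037
Bottle of rosé £17.10: alcoholic beverages → 7% → £1.197
Olive oil (1 L) £11.95: grocery items, buyer-exempt → 0% → £0.00
Bag of rice (5 lb) £7.43: grocery items, buyer-exempt → 0% → £0.00
Craft lager (4-pack) £12.85: alcoholic beverages → 7% → £0.8995
Storage bin £26.02: other taxable items → 8.5% → £2.2117
Rotisserie chicken £10.68: prepared food → 3% → £0.3204
Unrounded tax sum = £10.84555 → £10.85

£10.85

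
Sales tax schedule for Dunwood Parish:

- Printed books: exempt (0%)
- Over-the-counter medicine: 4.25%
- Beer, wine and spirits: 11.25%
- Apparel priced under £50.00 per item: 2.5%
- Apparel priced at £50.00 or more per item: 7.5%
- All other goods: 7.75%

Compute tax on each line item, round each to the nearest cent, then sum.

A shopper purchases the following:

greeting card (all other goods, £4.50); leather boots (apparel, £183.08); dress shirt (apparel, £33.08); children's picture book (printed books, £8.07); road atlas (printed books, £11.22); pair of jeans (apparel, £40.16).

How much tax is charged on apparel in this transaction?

Leather boots £183.08: apparel, £50.00 or more → 7.5% → £13.73
Dress shirt £33.08: apparel, under £50.00 → 2.5% → £0.83
Pair of jeans £40.16: apparel, under £50.00 → 2.5% → £1.00
Tax on apparel = £13.73 + £0.83 + £1.00 = £15.56

£15.56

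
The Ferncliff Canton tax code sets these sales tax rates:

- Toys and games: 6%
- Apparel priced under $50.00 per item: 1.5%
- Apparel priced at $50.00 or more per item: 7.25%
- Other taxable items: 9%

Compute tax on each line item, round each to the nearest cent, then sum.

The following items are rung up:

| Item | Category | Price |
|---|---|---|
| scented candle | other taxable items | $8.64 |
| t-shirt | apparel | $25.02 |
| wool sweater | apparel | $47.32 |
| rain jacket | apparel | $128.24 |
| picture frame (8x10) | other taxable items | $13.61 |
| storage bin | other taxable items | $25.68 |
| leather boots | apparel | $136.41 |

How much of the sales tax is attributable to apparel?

$20.28

T-shirt $25.02: apparel, under $50.00 → 1.5% → $0.38
Wool sweater $47.32: apparel, under $50.00 → 1.5% → $0.71
Rain jacket $128.24: apparel, $50.00 or more → 7.25% → $9.30
Leather boots $136.41: apparel, $50.00 or more → 7.25% → $9.89
Tax on apparel = $0.38 + $0.71 + $9.30 + $9.89 = $20.28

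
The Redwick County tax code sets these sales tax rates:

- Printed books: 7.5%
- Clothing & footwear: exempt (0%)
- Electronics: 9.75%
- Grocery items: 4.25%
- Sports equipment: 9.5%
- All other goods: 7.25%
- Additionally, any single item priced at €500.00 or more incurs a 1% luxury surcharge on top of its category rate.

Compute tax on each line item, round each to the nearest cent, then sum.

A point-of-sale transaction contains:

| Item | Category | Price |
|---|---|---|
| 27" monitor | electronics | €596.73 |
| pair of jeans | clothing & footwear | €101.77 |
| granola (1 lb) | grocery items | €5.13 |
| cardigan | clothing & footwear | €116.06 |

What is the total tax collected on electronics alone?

27" monitor €596.73: electronics → 9.75% + 1% surcharge = 10.75% → €64.15
Tax on electronics = €64.15

€64.15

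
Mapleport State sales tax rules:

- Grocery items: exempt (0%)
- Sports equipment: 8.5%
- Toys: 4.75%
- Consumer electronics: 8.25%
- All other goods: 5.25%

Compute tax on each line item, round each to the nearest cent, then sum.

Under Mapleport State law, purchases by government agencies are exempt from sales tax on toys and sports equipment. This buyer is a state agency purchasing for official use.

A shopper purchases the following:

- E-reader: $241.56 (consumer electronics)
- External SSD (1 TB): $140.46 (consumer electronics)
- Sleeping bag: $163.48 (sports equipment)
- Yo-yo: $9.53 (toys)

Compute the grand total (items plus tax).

E-reader $241.56: consumer electronics → 8.25% → $19.93
External SSD (1 TB) $140.46: consumer electronics → 8.25% → $11.59
Sleeping bag $163.48: sports equipment, buyer-exempt → 0% → $0.00
Yo-yo $9.53: toys, buyer-exempt → 0% → $0.00
Subtotal = $555.03; tax = $31.52; total due = $586.55

$586.55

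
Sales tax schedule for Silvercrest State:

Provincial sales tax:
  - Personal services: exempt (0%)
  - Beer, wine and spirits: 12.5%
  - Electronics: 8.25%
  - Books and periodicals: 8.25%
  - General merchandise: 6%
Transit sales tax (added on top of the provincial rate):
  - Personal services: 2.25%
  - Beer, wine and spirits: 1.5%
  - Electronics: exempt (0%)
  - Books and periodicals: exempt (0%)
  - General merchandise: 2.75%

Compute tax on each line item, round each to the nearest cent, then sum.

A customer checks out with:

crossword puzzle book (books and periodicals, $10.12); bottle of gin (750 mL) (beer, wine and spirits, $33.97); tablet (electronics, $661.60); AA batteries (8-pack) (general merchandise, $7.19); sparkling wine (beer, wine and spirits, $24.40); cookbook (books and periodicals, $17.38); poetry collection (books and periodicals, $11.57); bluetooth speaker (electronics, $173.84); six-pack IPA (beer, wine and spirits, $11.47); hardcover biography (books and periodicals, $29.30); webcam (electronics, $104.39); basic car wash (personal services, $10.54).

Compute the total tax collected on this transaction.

Crossword puzzle book $10.12: books and periodicals → 8.25% + 0% transit = 8.25% → $0.83
Bottle of gin (750 mL) $33.97: beer, wine and spirits → 12.5% + 1.5% transit = 14% → $4.76
Tablet $661.60: electronics → 8.25% + 0% transit = 8.25% → $54.58
AA batteries (8-pack) $7.19: general merchandise → 6% + 2.75% transit = 8.75% → $0.63
Sparkling wine $24.40: beer, wine and spirits → 12.5% + 1.5% transit = 14% → $3.42
Cookbook $17.38: books and periodicals → 8.25% + 0% transit = 8.25% → $1.43
Poetry collection $11.57: books and periodicals → 8.25% + 0% transit = 8.25% → $0.95
Bluetooth speaker $173.84: electronics → 8.25% + 0% transit = 8.25% → $14.34
Six-pack IPA $11.47: beer, wine and spirits → 12.5% + 1.5% transit = 14% → $1.61
Hardcover biography $29.30: books and periodicals → 8.25% + 0% transit = 8.25% → $2.42
Webcam $104.39: electronics → 8.25% + 0% transit = 8.25% → $8.61
Basic car wash $10.54: personal services → 0% + 2.25% transit = 2.25% → $0.24
Total tax = $0.83 + $4.76 + $54.58 + $0.63 + $3.42 + $1.43 + $0.95 + $14.34 + $1.61 + $2.42 + $8.61 + $0.24 = $93.82

$93.82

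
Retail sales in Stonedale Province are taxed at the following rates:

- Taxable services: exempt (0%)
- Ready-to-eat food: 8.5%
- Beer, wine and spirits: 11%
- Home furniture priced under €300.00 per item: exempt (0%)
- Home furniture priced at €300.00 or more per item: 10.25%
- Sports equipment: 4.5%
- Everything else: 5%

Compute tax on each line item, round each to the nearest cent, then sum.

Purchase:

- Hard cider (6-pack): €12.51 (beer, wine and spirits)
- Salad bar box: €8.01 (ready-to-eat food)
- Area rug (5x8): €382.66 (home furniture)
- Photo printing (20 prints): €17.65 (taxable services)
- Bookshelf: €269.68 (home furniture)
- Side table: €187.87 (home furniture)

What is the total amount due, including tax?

Hard cider (6-pack) €12.51: beer, wine and spirits → 11% → €1.38
Salad bar box €8.01: ready-to-eat food → 8.5% → €0.68
Area rug (5x8) €382.66: home furniture, €300.00 or more → 10.25% → €39.22
Photo printing (20 prints) €17.65: taxable services → 0% → €0.00
Bookshelf €269.68: home furniture, under €300.00 → 0% → €0.00
Side table €187.87: home furniture, under €300.00 → 0% → €0.00
Subtotal = €878.38; tax = €41.28; total due = €919.66

€919.66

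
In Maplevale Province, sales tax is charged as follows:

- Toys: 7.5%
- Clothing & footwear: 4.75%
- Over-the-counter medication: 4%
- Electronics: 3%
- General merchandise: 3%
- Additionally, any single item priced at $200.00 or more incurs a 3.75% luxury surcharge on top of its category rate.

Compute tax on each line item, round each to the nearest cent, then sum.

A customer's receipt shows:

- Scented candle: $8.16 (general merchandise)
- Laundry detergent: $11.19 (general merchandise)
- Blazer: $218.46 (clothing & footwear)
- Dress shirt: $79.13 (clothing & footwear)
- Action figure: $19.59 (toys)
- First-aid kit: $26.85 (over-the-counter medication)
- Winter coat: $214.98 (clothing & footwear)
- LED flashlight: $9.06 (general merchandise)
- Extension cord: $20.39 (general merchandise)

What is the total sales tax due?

$44.60

Scented candle $8.16: general merchandise → 3% → $0.24
Laundry detergent $11.19: general merchandise → 3% → $0.34
Blazer $218.46: clothing & footwear → 4.75% + 3.75% surcharge = 8.5% → $18.57
Dress shirt $79.13: clothing & footwear → 4.75% → $3.76
Action figure $19.59: toys → 7.5% → $1.47
First-aid kit $26.85: over-the-counter medication → 4% → $1.07
Winter coat $214.98: clothing & footwear → 4.75% + 3.75% surcharge = 8.5% → $18.27
LED flashlight $9.06: general merchandise → 3% → $0.27
Extension cord $20.39: general merchandise → 3% → $0.61
Total tax = $0.24 + $0.34 + $18.57 + $3.76 + $1.47 + $1.07 + $18.27 + $0.27 + $0.61 = $44.60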